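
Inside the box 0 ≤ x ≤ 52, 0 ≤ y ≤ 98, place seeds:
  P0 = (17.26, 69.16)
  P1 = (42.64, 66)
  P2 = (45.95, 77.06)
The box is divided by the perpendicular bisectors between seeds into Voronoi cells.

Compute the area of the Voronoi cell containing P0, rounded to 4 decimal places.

1. box [0,52]×[0,98]: [(0, 0) (52, 0) (52, 98) (0, 98)]
2. ⊥bis P0·P1 via (29.95,67.58): [(0, 0) (21.5358, 0) (33.7375, 98) (0, 98)]  |A|=2708.3918
3. ⊥bis P0·P2 via (31.605,73.11): [(0, 0) (21.5358, 0) (30.9395, 75.527) (24.7514, 98) (0, 98)]  |A|=2607.4188
4. canonical 5-gon: [(0, 0) (21.5358, 0) (30.9395, 75.527) (24.7514, 98) (0, 98)]
5. shoelace: 2607.4188

Area of P0's cell: 2607.4188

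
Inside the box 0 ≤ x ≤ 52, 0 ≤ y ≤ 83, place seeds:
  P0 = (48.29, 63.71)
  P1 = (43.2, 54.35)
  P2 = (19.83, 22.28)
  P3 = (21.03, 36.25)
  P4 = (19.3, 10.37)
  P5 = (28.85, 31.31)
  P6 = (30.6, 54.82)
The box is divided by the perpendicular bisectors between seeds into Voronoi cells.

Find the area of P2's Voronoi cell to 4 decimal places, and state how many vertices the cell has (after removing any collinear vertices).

Area of P2's cell: 381.5096 (4 vertices)

1. box [0,52]×[0,83]: [(0, 0) (52, 0) (52, 83) (0, 83)]
2. ⊥bis P2·P0 via (34.06,42.995): [(0, 66.3922) (0, 0) (52, 0) (52, 30.6713)]  |A|=2523.6511
3. ⊥bis P2·P1 via (31.515,38.315): [(0, 61.2806) (0, 0) (52, 0) (52, 23.3872)]  |A|=2201.3619
4. ⊥bis P2·P3 via (20.43,29.265): [(47.0748, 26.9763) (0, 31.0199) (0, 0) (52, 0) (52, 23.3872)]  |A|=1489.1039
5. ⊥bis P2·P4 via (19.565,16.325): [(47.0748, 26.9763) (0, 31.0199) (0, 17.1957) (52, 14.8816) (52, 23.3872)]  |A|=655.0947
6. ⊥bis P2·P5 via (24.34,26.795): [(22.0025, 29.1299) (0, 31.0199) (0, 17.1957) (35.533, 15.6144)]  |A|=381.5096
7. ⊥bis P2·P6 via (25.215,38.55): [(22.0025, 29.1299) (0, 31.0199) (0, 17.1957) (35.533, 15.6144)]  |A|=381.5096
8. canonical 4-gon: [(22.0025, 29.1299) (0, 31.0199) (0, 17.1957) (35.533, 15.6144)]
9. shoelace: 381.5096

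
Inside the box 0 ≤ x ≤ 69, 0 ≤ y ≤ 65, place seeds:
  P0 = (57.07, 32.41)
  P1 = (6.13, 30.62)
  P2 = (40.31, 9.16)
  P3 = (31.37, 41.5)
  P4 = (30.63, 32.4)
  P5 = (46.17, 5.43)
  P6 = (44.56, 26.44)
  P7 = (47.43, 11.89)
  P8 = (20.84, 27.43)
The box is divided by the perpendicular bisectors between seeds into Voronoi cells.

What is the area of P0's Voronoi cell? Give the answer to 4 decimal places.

Area of P0's cell: 885.2146

1. box [0,69]×[0,65]: [(0, 0) (69, 0) (69, 65) (0, 65)]
2. ⊥bis P0·P1 via (31.6,31.515): [(32.7074, 0) (69, 0) (69, 65) (30.4234, 65)]  |A|=2433.2498
3. ⊥bis P0·P2 via (48.69,20.785): [(31.5427, 33.1458) (69, 6.1443) (69, 65) (30.4234, 65)]  |A|=1716.7013
4. ⊥bis P0·P3 via (44.22,36.955): [(40.5708, 26.6378) (69, 6.1443) (69, 65) (54.1394, 65)]  |A|=1121.6512
5. ⊥bis P0·P4 via (43.85,32.405): [(43.8487, 35.9052) (43.8531, 24.2717) (69, 6.1443) (69, 65) (54.1394, 65)]  |A|=1102.5646
6. ⊥bis P0·P5 via (51.62,18.92): [(43.8487, 35.9052) (43.8531, 24.2717) (50.8401, 19.2351) (69, 11.8984) (69, 65) (54.1394, 65)]  |A|=1050.3176
7. ⊥bis P0·P6 via (50.815,29.425): [(45.4977, 40.5673) (56.8333, 16.8138) (69, 11.8984) (69, 65) (54.1394, 65)]  |A|=922.1887
8. ⊥bis P0·P7 via (52.25,22.15): [(45.4977, 40.5673) (54.8753, 20.9167) (69, 14.2811) (69, 65) (54.1394, 65)]  |A|=885.2146
9. ⊥bis P0·P8 via (38.955,29.92): [(45.4977, 40.5673) (54.8753, 20.9167) (69, 14.2811) (69, 65) (54.1394, 65)]  |A|=885.2146
10. canonical 5-gon: [(45.4977, 40.5673) (54.8753, 20.9167) (69, 14.2811) (69, 65) (54.1394, 65)]
11. shoelace: 885.2146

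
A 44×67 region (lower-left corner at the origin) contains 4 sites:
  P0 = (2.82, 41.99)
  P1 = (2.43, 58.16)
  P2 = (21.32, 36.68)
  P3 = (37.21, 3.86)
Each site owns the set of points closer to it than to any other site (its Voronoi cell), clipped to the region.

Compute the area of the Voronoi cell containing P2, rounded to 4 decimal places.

Area of P2's cell: 1408.8907

1. box [0,44]×[0,67]: [(0, 0) (44, 0) (44, 67) (0, 67)]
2. ⊥bis P2·P0 via (12.07,39.335): [(0.7798, 0) (44, 0) (44, 67) (20.0106, 67)]  |A|=2251.5218
3. ⊥bis P2·P1 via (11.875,47.42): [(15.24, 50.3793) (0.7798, 0) (44, 0) (44, 67) (34.1396, 67)]  |A|=2134.1045
4. ⊥bis P2·P3 via (29.265,20.27): [(15.24, 50.3793) (2.9395, 7.5243) (44, 27.404) (44, 67) (34.1396, 67)]  |A|=1408.8907
5. canonical 5-gon: [(15.24, 50.3793) (2.9395, 7.5243) (44, 27.404) (44, 67) (34.1396, 67)]
6. shoelace: 1408.8907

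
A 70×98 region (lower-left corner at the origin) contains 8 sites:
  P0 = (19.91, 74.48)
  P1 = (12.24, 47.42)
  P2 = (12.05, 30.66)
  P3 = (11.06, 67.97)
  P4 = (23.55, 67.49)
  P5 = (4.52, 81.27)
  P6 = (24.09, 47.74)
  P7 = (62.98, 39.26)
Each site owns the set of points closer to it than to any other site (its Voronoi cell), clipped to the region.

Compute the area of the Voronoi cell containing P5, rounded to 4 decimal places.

1. box [0,70]×[0,98]: [(0, 0) (70, 0) (70, 98) (0, 98)]
2. ⊥bis P5·P0 via (12.215,77.875): [(0, 50.1889) (21.0941, 98) (0, 98)]  |A|=504.2655
3. ⊥bis P5·P1 via (8.38,64.345): [(0, 62.4338) (6.0068, 63.8038) (21.0941, 98) (0, 98)]  |A|=467.4888
4. ⊥bis P5·P2 via (8.285,55.965): [(0, 62.4338) (6.0068, 63.8038) (21.0941, 98) (0, 98)]  |A|=467.4888
5. ⊥bis P5·P3 via (7.79,74.62): [(0, 70.7894) (11.607, 76.4969) (21.0941, 98) (0, 98)]  |A|=384.7101
6. ⊥bis P5·P4 via (14.035,74.38): [(0, 70.7894) (11.607, 76.4969) (21.0941, 98) (0, 98)]  |A|=384.7101
7. ⊥bis P5·P6 via (14.305,64.505): [(0, 70.7894) (11.607, 76.4969) (21.0941, 98) (0, 98)]  |A|=384.7101
8. ⊥bis P5·P7 via (33.75,60.265): [(0, 70.7894) (11.607, 76.4969) (21.0941, 98) (0, 98)]  |A|=384.7101
9. canonical 4-gon: [(0, 70.7894) (11.607, 76.4969) (21.0941, 98) (0, 98)]
10. shoelace: 384.7101

Area of P5's cell: 384.7101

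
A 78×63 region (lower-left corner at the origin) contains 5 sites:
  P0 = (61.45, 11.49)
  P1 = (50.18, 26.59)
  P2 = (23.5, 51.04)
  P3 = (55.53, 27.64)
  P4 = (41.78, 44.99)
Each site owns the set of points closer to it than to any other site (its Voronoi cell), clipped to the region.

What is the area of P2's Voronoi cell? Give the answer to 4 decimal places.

1. box [0,78]×[0,63]: [(0, 0) (78, 0) (78, 63) (0, 63)]
2. ⊥bis P2·P0 via (42.475,31.265): [(0, 0) (9.8918, 0) (75.548, 63) (0, 63)]  |A|=2691.3542
3. ⊥bis P2·P1 via (36.84,38.815): [(0, 0) (1.2693, 0) (59.0035, 63) (0, 63)]  |A|=1898.5939
4. ⊥bis P2·P3 via (39.515,39.34): [(0, 0) (1.2693, 0) (48.1389, 51.1445) (56.8002, 63) (0, 63)]  |A|=1885.5328
5. ⊥bis P2·P4 via (32.64,48.015): [(0, 0) (1.2693, 0) (25.4996, 26.4402) (37.5995, 63) (0, 63)]  |A|=1507.3301
6. canonical 5-gon: [(0, 0) (1.2693, 0) (25.4996, 26.4402) (37.5995, 63) (0, 63)]
7. shoelace: 1507.3301

Area of P2's cell: 1507.3301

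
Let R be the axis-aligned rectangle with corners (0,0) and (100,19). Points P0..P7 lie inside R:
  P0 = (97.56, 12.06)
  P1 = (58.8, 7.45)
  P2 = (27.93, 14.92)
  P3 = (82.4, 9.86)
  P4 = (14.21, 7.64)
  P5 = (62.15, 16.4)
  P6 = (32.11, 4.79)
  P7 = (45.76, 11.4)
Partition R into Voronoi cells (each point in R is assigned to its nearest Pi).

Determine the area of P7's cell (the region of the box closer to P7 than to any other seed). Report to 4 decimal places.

Area of P7's cell: 246.7131

1. box [0,100]×[0,19]: [(0, 0) (100, 0) (100, 19) (0, 19)]
2. ⊥bis P7·P0 via (71.66,11.73): [(0, 0) (71.8095, 0) (71.5674, 19) (0, 19)]  |A|=1362.0798
3. ⊥bis P7·P1 via (52.28,9.425): [(0, 0) (49.425, 0) (55.1804, 19) (0, 19)]  |A|=993.7517
4. ⊥bis P7·P2 via (36.845,13.16): [(34.247, 0) (49.425, 0) (55.1804, 19) (37.9979, 19)]  |A|=307.4252
5. ⊥bis P7·P3 via (64.08,10.63): [(34.247, 0) (49.425, 0) (55.1804, 19) (37.9979, 19)]  |A|=307.4252
6. ⊥bis P7·P4 via (29.985,9.52): [(34.247, 0) (49.425, 0) (55.1804, 19) (37.9979, 19)]  |A|=307.4252
7. ⊥bis P7·P5 via (53.955,13.9): [(34.247, 0) (49.425, 0) (53.7947, 14.4254) (52.3992, 19) (37.9979, 19)]  |A|=301.0638
8. ⊥bis P7·P6 via (38.935,8.095): [(36.74, 12.6279) (42.855, 0) (49.425, 0) (53.7947, 14.4254) (52.3992, 19) (37.9979, 19)]  |A|=246.7131
9. canonical 6-gon: [(36.74, 12.6279) (42.855, 0) (49.425, 0) (53.7947, 14.4254) (52.3992, 19) (37.9979, 19)]
10. shoelace: 246.7131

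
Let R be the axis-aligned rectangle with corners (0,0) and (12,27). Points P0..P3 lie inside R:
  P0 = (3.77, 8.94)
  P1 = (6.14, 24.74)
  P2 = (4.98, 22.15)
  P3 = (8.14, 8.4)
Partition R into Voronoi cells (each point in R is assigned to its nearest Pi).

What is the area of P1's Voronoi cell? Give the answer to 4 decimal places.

Area of P1's cell: 45.0248

1. box [0,12]×[0,27]: [(0, 0) (12, 0) (12, 27) (0, 27)]
2. ⊥bis P1·P0 via (4.955,16.84): [(0, 17.5833) (12, 15.7833) (12, 27) (0, 27)]  |A|=123.801
3. ⊥bis P1·P2 via (5.56,23.445): [(0, 25.9352) (12, 20.5607) (12, 27) (0, 27)]  |A|=45.0248
4. ⊥bis P1·P3 via (7.14,16.57): [(0, 25.9352) (12, 20.5607) (12, 27) (0, 27)]  |A|=45.0248
5. canonical 4-gon: [(0, 25.9352) (12, 20.5607) (12, 27) (0, 27)]
6. shoelace: 45.0248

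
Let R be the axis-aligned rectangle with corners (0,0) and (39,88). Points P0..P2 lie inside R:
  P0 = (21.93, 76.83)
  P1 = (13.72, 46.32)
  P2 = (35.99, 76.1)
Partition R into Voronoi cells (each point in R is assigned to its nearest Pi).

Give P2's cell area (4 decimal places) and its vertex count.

Area of P2's cell: 342.4203 (4 vertices)

1. box [0,39]×[0,88]: [(0, 0) (39, 0) (39, 88) (0, 88)]
2. ⊥bis P2·P0 via (28.96,76.465): [(24.9899, 0) (39, 0) (39, 88) (29.5589, 88)]  |A|=1031.8523
3. ⊥bis P2·P1 via (24.855,61.21): [(28.0441, 58.8251) (39, 50.6321) (39, 88) (29.5589, 88)]  |A|=342.4203
4. canonical 4-gon: [(28.0441, 58.8251) (39, 50.6321) (39, 88) (29.5589, 88)]
5. shoelace: 342.4203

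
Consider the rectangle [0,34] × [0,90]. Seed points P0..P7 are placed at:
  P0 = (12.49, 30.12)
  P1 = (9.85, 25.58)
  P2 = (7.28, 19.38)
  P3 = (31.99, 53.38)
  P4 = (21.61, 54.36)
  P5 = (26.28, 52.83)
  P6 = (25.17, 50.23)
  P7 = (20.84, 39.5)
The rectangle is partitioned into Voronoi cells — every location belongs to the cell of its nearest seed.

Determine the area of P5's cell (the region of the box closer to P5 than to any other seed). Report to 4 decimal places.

1. box [0,34]×[0,90]: [(0, 0) (34, 0) (34, 90) (0, 90)]
2. ⊥bis P5·P0 via (19.385,41.475): [(0, 53.246) (34, 32.6005) (34, 90) (0, 90)]  |A|=1600.6104
3. ⊥bis P5·P1 via (18.065,39.205): [(0, 53.246) (34, 32.6005) (34, 90) (0, 90)]  |A|=1600.6104
4. ⊥bis P5·P2 via (16.78,36.105): [(0, 53.246) (34, 32.6005) (34, 90) (0, 90)]  |A|=1600.6104
5. ⊥bis P5·P3 via (29.135,53.105): [(0, 53.246) (30.9305, 34.4643) (25.5812, 90) (0, 90)]  |A|=1278.7447
6. ⊥bis P5·P4 via (23.945,53.595): [(19.8764, 41.1766) (30.9305, 34.4643) (27.9193, 65.7258)]  |A|=162.6775
7. ⊥bis P5·P6 via (25.725,51.53): [(23.5699, 52.4501) (29.4395, 49.9442) (27.9193, 65.7258)]  |A|=44.4109
8. ⊥bis P5·P7 via (23.56,46.165): [(23.5699, 52.4501) (29.4395, 49.9442) (27.9193, 65.7258)]  |A|=44.4109
9. canonical 3-gon: [(23.5699, 52.4501) (29.4395, 49.9442) (27.9193, 65.7258)]
10. shoelace: 44.4109

Area of P5's cell: 44.4109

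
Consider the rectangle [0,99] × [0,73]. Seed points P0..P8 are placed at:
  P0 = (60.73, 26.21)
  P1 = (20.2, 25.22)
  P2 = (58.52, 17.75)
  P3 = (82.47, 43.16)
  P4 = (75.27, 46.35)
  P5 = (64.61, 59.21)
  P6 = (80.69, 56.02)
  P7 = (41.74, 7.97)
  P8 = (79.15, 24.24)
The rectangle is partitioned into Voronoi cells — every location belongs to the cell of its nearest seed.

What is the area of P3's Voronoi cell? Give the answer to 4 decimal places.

Area of P3's cell: 387.9619

1. box [0,99]×[0,73]: [(0, 0) (99, 0) (99, 73) (0, 73)]
2. ⊥bis P3·P0 via (71.6,34.685): [(98.6428, 0) (99, 0) (99, 73) (41.727, 73)]  |A|=2103.5022
3. ⊥bis P3·P1 via (51.335,34.19): [(98.6428, 0) (99, 0) (99, 73) (41.727, 73)]  |A|=2103.5022
4. ⊥bis P3·P2 via (70.495,30.455): [(87.102, 14.8022) (99, 3.5878) (99, 73) (41.727, 73)]  |A|=2079.5146
5. ⊥bis P3·P4 via (78.87,44.755): [(73.3908, 32.3881) (87.102, 14.8022) (99, 3.5878) (99, 73) (91.3841, 73)]  |A|=1071.1807
6. ⊥bis P3·P5 via (73.54,51.185): [(89.6725, 69.1368) (73.3908, 32.3881) (87.102, 14.8022) (99, 3.5878) (99, 73) (93.1442, 73)]  |A|=1067.7809
7. ⊥bis P3·P6 via (81.58,49.59): [(80.9751, 49.5063) (73.3908, 32.3881) (87.102, 14.8022) (99, 3.5878) (99, 52.0012)]  |A|=792.4666
8. ⊥bis P3·P7 via (62.105,25.565): [(80.9751, 49.5063) (73.3908, 32.3881) (87.102, 14.8022) (99, 3.5878) (99, 52.0012)]  |A|=792.4666
9. ⊥bis P3·P8 via (80.81,33.7): [(80.9751, 49.5063) (74.4653, 34.8133) (99, 30.5081) (99, 52.0012)]  |A|=387.9619
10. canonical 4-gon: [(80.9751, 49.5063) (74.4653, 34.8133) (99, 30.5081) (99, 52.0012)]
11. shoelace: 387.9619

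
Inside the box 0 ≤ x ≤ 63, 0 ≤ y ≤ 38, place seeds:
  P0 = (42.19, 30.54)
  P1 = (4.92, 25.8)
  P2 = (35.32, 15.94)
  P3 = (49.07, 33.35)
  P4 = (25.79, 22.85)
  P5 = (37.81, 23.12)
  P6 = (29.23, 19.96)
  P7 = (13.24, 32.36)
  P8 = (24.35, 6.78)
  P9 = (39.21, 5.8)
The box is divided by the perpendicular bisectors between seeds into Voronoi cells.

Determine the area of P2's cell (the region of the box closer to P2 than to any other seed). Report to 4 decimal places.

Area of P2's cell: 113.6610

1. box [0,63]×[0,38]: [(0, 0) (63, 0) (63, 38) (0, 38)]
2. ⊥bis P2·P0 via (38.755,23.24): [(0, 0) (63, 0) (63, 11.8316) (7.3873, 38) (0, 38)]  |A|=1666.3515
3. ⊥bis P2·P1 via (20.12,20.87): [(13.351, 0) (63, 0) (63, 11.8316) (23.2544, 30.5338)]  |A|=993.1128
4. ⊥bis P2·P3 via (42.195,24.645): [(13.351, 0) (63, 0) (63, 8.2137) (51.6669, 17.1643) (23.2544, 30.5338)]  |A|=972.612
5. ⊥bis P2·P4 via (30.555,19.395): [(16.4921, 0) (63, 0) (63, 8.2137) (51.6669, 17.1643) (34.7197, 25.1388)]  |A|=731.3756
6. ⊥bis P2·P5 via (36.565,19.53): [(31.8408, 21.1683) (16.4921, 0) (63, 0) (63, 8.2137) (58.1494, 12.0446)]  |A|=648.4786
7. ⊥bis P2·P6 via (32.275,17.95): [(33.9228, 20.4463) (20.4262, 0) (63, 0) (63, 8.2137) (58.1494, 12.0446)]  |A|=580.682
8. ⊥bis P2·P7 via (24.28,24.15): [(33.9228, 20.4463) (20.4262, 0) (63, 0) (63, 8.2137) (58.1494, 12.0446)]  |A|=580.682
9. ⊥bis P2·P8 via (29.835,11.36): [(33.9228, 20.4463) (28.7683, 12.6375) (39.3207, 0) (63, 0) (63, 8.2137) (58.1494, 12.0446)]  |A|=461.2925
10. ⊥bis P2·P9 via (37.265,10.87): [(48.7887, 15.2908) (33.9228, 20.4463) (28.7683, 12.6375) (31.9475, 8.8301)]  |A|=113.661
11. canonical 4-gon: [(48.7887, 15.2908) (33.9228, 20.4463) (28.7683, 12.6375) (31.9475, 8.8301)]
12. shoelace: 113.661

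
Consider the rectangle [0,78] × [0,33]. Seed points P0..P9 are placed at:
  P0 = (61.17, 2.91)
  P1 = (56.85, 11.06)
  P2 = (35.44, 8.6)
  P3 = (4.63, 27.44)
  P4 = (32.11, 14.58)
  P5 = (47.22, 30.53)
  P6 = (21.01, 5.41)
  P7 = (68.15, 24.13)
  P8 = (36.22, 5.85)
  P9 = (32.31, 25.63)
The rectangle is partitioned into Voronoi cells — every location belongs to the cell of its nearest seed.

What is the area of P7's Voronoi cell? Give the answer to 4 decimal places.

Area of P7's cell: 382.8659

1. box [0,78]×[0,33]: [(0, 0) (78, 0) (78, 33) (0, 33)]
2. ⊥bis P7·P0 via (64.66,13.52): [(78, 9.132) (78, 33) (5.4386, 33)]  |A|=865.9479
3. ⊥bis P7·P1 via (62.5,17.595): [(68.7813, 12.1644) (78, 9.132) (78, 33) (44.682, 33)]  |A|=457.117
4. ⊥bis P7·P2 via (51.795,16.365): [(68.7813, 12.1644) (78, 9.132) (78, 33) (44.682, 33)]  |A|=457.117
5. ⊥bis P7·P3 via (36.39,25.785): [(68.7813, 12.1644) (78, 9.132) (78, 33) (44.682, 33)]  |A|=457.117
6. ⊥bis P7·P4 via (50.13,19.355): [(47.0588, 30.9451) (68.7813, 12.1644) (78, 9.132) (78, 33) (46.5143, 33)]  |A|=455.2344
7. ⊥bis P7·P5 via (57.685,27.33): [(56.3374, 22.923) (68.7813, 12.1644) (78, 9.132) (78, 33) (59.4188, 33)]  |A|=382.8659
8. ⊥bis P7·P6 via (44.58,14.77): [(56.3374, 22.923) (68.7813, 12.1644) (78, 9.132) (78, 33) (59.4188, 33)]  |A|=382.8659
9. ⊥bis P7·P8 via (52.185,14.99): [(56.3374, 22.923) (68.7813, 12.1644) (78, 9.132) (78, 33) (59.4188, 33)]  |A|=382.8659
10. ⊥bis P7·P9 via (50.23,24.88): [(56.3374, 22.923) (68.7813, 12.1644) (78, 9.132) (78, 33) (59.4188, 33)]  |A|=382.8659
11. canonical 5-gon: [(56.3374, 22.923) (68.7813, 12.1644) (78, 9.132) (78, 33) (59.4188, 33)]
12. shoelace: 382.8659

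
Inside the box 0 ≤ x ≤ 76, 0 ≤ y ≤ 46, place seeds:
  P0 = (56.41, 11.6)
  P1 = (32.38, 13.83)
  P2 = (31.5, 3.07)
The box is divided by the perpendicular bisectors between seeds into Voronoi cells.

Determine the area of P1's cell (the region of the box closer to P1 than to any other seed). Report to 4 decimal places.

1. box [0,76]×[0,46]: [(0, 0) (76, 0) (76, 46) (0, 46)]
2. ⊥bis P1·P0 via (44.395,12.715): [(0, 0) (43.215, 0) (47.4839, 46) (0, 46)]  |A|=2086.0749
3. ⊥bis P1·P2 via (31.94,8.45): [(0, 11.0622) (43.9084, 7.4712) (47.4839, 46) (0, 46)]  |A|=1681.7799
4. canonical 4-gon: [(0, 11.0622) (43.9084, 7.4712) (47.4839, 46) (0, 46)]
5. shoelace: 1681.7799

Area of P1's cell: 1681.7799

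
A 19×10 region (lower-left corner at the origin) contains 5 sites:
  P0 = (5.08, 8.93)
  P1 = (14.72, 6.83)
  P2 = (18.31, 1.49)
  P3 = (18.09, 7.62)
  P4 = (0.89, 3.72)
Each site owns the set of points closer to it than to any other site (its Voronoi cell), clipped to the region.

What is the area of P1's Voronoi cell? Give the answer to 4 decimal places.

1. box [0,19]×[0,10]: [(0, 0) (19, 0) (19, 10) (0, 10)]
2. ⊥bis P1·P0 via (9.9,7.88): [(8.1834, 0) (19, 0) (19, 10) (10.3618, 10)]  |A|=97.2739
3. ⊥bis P1·P2 via (16.515,4.16): [(8.1834, 0) (10.3271, 0) (19, 5.8306) (19, 10) (10.3618, 10)]  |A|=71.9898
4. ⊥bis P1·P3 via (16.405,7.225): [(8.1834, 0) (10.3271, 0) (17.0407, 4.5134) (15.7545, 10) (10.3618, 10)]  |A|=59.0017
5. ⊥bis P1·P4 via (7.805,5.275): [(8.5809, 1.8247) (8.9912, 0) (10.3271, 0) (17.0407, 4.5134) (15.7545, 10) (10.3618, 10)]  |A|=58.2647
6. canonical 6-gon: [(8.5809, 1.8247) (8.9912, 0) (10.3271, 0) (17.0407, 4.5134) (15.7545, 10) (10.3618, 10)]
7. shoelace: 58.2647

Area of P1's cell: 58.2647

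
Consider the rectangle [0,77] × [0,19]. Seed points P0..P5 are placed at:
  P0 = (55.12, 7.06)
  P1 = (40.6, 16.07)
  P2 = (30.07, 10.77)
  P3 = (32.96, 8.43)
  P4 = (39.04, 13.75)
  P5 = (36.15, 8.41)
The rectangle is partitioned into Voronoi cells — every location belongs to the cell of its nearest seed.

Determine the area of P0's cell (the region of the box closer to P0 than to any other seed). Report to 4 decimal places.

Area of P0's cell: 559.6606

1. box [0,77]×[0,19]: [(0, 0) (77, 0) (77, 19) (0, 19)]
2. ⊥bis P0·P1 via (47.86,11.565): [(40.6836, 0) (77, 0) (77, 19) (52.4736, 19)]  |A|=578.0062
3. ⊥bis P0·P2 via (42.595,8.915): [(41.4599, 1.251) (41.2747, 0) (77, 0) (77, 19) (52.4736, 19)]  |A|=577.6366
4. ⊥bis P0·P3 via (44.04,7.745): [(43.8796, 5.1504) (43.5612, 0) (77, 0) (77, 19) (52.4736, 19)]  |A|=570.596
5. ⊥bis P0·P4 via (47.08,10.405): [(46.9575, 10.1106) (43.7026, 2.2871) (43.5612, 0) (77, 0) (77, 19) (52.4736, 19)]  |A|=566.6284
6. ⊥bis P0·P5 via (45.635,7.735): [(46.9575, 10.1106) (45.566, 6.7661) (45.0845, 0) (77, 0) (77, 19) (52.4736, 19)]  |A|=559.6606
7. canonical 6-gon: [(46.9575, 10.1106) (45.566, 6.7661) (45.0845, 0) (77, 0) (77, 19) (52.4736, 19)]
8. shoelace: 559.6606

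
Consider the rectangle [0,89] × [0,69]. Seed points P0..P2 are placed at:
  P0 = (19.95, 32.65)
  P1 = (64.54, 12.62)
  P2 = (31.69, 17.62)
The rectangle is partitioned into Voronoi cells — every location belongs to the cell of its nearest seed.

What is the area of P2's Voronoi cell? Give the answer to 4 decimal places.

Area of P2's cell: 1190.7180

1. box [0,89]×[0,69]: [(0, 0) (89, 0) (89, 69) (0, 69)]
2. ⊥bis P2·P0 via (25.82,25.135): [(0, 4.9669) (0, 0) (89, 0) (89, 69) (81.9777, 69)]  |A|=3516.3574
3. ⊥bis P2·P1 via (48.115,15.12): [(52.8533, 46.2509) (0, 4.9669) (0, 0) (45.8136, 0)]  |A|=1190.718
4. canonical 4-gon: [(52.8533, 46.2509) (0, 4.9669) (0, 0) (45.8136, 0)]
5. shoelace: 1190.718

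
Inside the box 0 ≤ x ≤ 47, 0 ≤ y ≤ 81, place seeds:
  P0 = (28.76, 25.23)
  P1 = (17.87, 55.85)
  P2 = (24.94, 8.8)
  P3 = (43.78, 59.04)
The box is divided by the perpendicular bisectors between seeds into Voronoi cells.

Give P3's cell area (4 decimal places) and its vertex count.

Area of P3's cell: 670.9632 (4 vertices)

1. box [0,47]×[0,81]: [(0, 0) (47, 0) (47, 81) (0, 81)]
2. ⊥bis P3·P0 via (36.27,42.135): [(0, 58.2478) (47, 37.3682) (47, 81) (0, 81)]  |A|=1560.0222
3. ⊥bis P3·P1 via (30.825,57.445): [(32.504, 43.8081) (47, 37.3682) (47, 81) (27.9249, 81)]  |A|=670.9632
4. ⊥bis P3·P2 via (34.36,33.92): [(32.504, 43.8081) (47, 37.3682) (47, 81) (27.9249, 81)]  |A|=670.9632
5. canonical 4-gon: [(32.504, 43.8081) (47, 37.3682) (47, 81) (27.9249, 81)]
6. shoelace: 670.9632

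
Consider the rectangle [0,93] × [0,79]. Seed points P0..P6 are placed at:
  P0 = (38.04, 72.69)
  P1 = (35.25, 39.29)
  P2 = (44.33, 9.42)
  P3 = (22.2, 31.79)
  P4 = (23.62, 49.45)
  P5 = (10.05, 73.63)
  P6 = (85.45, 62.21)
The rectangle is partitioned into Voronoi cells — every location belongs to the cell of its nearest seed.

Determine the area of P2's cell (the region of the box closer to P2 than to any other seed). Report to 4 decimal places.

Area of P2's cell: 1764.0609

1. box [0,93]×[0,79]: [(0, 0) (93, 0) (93, 79) (0, 79)]
2. ⊥bis P2·P0 via (41.185,41.055): [(0, 36.9606) (0, 0) (93, 0) (93, 46.2062)]  |A|=3867.2554
3. ⊥bis P2·P1 via (39.79,24.355): [(0, 12.2595) (0, 0) (93, 0) (93, 40.53)]  |A|=2454.7101
4. ⊥bis P2·P3 via (33.265,20.605): [(35.8428, 23.1551) (12.4365, 0) (93, 0) (93, 40.53)]  |A|=2091.0187
5. ⊥bis P2·P4 via (33.975,29.435): [(35.8428, 23.1551) (12.4365, 0) (93, 0) (93, 40.53)]  |A|=2091.0187
6. ⊥bis P2·P5 via (27.19,41.525): [(35.8428, 23.1551) (12.4365, 0) (93, 0) (93, 40.53)]  |A|=2091.0187
7. ⊥bis P2·P6 via (64.89,35.815): [(68.4267, 33.0601) (35.8428, 23.1551) (12.4365, 0) (93, 0) (93, 13.9191)]  |A|=1764.0609
8. canonical 5-gon: [(68.4267, 33.0601) (35.8428, 23.1551) (12.4365, 0) (93, 0) (93, 13.9191)]
9. shoelace: 1764.0609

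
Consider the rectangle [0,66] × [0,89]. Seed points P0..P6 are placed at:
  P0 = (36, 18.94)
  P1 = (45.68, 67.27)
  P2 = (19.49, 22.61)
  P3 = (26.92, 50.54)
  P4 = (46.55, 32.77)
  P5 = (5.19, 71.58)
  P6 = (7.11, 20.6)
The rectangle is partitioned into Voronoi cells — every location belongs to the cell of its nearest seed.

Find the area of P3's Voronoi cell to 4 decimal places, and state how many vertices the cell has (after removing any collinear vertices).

Area of P3's cell: 822.4345 (5 vertices)

1. box [0,66]×[0,89]: [(0, 0) (66, 0) (66, 89) (0, 89)]
2. ⊥bis P3·P0 via (31.46,34.74): [(0, 25.7002) (66, 44.6648) (66, 89) (0, 89)]  |A|=3551.9546
3. ⊥bis P3·P1 via (36.3,58.905): [(0, 25.7002) (52.4671, 40.7762) (9.4615, 89) (0, 89)]  |A|=1888.7132
4. ⊥bis P3·P2 via (23.205,36.575): [(0, 42.748) (30.8076, 34.5525) (52.4671, 40.7762) (9.4615, 89) (0, 89)]  |A|=1626.112
5. ⊥bis P3·P4 via (36.735,41.655): [(0, 42.748) (30.403, 34.6602) (44.2652, 49.9734) (9.4615, 89) (0, 89)]  |A|=1497.1421
6. ⊥bis P3·P5 via (16.055,61.06): [(0, 44.4785) (0, 42.748) (30.403, 34.6602) (44.2652, 49.9734) (25.5932, 70.911)]  |A|=841.8435
7. ⊥bis P3·P6 via (17.015,35.57): [(1.3866, 45.9106) (10.3127, 40.0046) (30.403, 34.6602) (44.2652, 49.9734) (25.5932, 70.911)]  |A|=822.4345
8. canonical 5-gon: [(1.3866, 45.9106) (10.3127, 40.0046) (30.403, 34.6602) (44.2652, 49.9734) (25.5932, 70.911)]
9. shoelace: 822.4345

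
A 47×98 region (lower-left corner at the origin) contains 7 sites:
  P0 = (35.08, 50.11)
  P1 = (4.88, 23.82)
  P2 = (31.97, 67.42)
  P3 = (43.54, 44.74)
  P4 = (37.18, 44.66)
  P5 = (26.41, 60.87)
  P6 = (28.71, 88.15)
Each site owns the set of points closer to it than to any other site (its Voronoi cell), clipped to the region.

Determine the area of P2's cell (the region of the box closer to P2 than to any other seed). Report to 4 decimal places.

1. box [0,47]×[0,98]: [(0, 0) (47, 0) (47, 98) (0, 98)]
2. ⊥bis P2·P0 via (33.525,58.765): [(0, 52.7417) (47, 61.186) (47, 98) (0, 98)]  |A|=1928.6986
3. ⊥bis P2·P1 via (18.425,45.62): [(0, 57.068) (5.4011, 53.7121) (47, 61.186) (47, 98) (0, 98)]  |A|=1917.0152
4. ⊥bis P2·P3 via (37.755,56.08): [(0, 57.068) (5.4011, 53.7121) (47, 61.186) (47, 98) (0, 98)]  |A|=1917.0152
5. ⊥bis P2·P4 via (34.575,56.04): [(0, 57.068) (5.4011, 53.7121) (47, 61.186) (47, 98) (0, 98)]  |A|=1917.0152
6. ⊥bis P2·P5 via (29.19,64.145): [(0, 88.9231) (35.1781, 59.062) (47, 61.186) (47, 98) (0, 98)]  |A|=1292.3037
7. ⊥bis P2·P6 via (30.34,77.785): [(15.8127, 75.5004) (35.1781, 59.062) (47, 61.186) (47, 80.405)]  |A|=417.4273
8. canonical 4-gon: [(15.8127, 75.5004) (35.1781, 59.062) (47, 61.186) (47, 80.405)]
9. shoelace: 417.4273

Area of P2's cell: 417.4273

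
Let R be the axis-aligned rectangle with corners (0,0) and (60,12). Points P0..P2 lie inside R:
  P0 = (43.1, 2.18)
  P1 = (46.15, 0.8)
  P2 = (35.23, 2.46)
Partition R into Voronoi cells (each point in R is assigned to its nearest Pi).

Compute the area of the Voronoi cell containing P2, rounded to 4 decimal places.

Area of P2's cell: 471.5511

1. box [0,60]×[0,12]: [(0, 0) (60, 0) (60, 12) (0, 12)]
2. ⊥bis P2·P0 via (39.165,2.32): [(0, 0) (39.0825, 0) (39.5094, 12) (0, 12)]  |A|=471.5511
3. ⊥bis P2·P1 via (40.69,1.63): [(0, 0) (39.0825, 0) (39.5094, 12) (0, 12)]  |A|=471.5511
4. canonical 4-gon: [(0, 0) (39.0825, 0) (39.5094, 12) (0, 12)]
5. shoelace: 471.5511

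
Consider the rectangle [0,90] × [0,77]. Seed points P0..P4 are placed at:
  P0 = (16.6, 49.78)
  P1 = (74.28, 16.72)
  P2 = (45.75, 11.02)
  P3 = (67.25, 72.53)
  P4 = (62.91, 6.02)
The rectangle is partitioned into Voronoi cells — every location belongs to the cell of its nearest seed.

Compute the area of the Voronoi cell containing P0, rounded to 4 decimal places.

1. box [0,90]×[0,77]: [(0, 0) (90, 0) (90, 77) (0, 77)]
2. ⊥bis P0·P1 via (45.44,33.25): [(0, 0) (26.3824, 0) (70.5158, 77) (0, 77)]  |A|=3730.5808
3. ⊥bis P0·P2 via (31.175,30.4): [(0, 6.9544) (53.3766, 47.097) (70.5158, 77) (0, 77)]  |A|=2923.7146
4. ⊥bis P0·P3 via (41.925,61.155): [(0, 6.9544) (49.5365, 44.209) (34.808, 77) (0, 77)]  |A|=2305.6012
5. ⊥bis P0·P4 via (39.755,27.9): [(0, 6.9544) (49.5365, 44.209) (34.808, 77) (0, 77)]  |A|=2305.6012
6. canonical 4-gon: [(0, 6.9544) (49.5365, 44.209) (34.808, 77) (0, 77)]
7. shoelace: 2305.6012

Area of P0's cell: 2305.6012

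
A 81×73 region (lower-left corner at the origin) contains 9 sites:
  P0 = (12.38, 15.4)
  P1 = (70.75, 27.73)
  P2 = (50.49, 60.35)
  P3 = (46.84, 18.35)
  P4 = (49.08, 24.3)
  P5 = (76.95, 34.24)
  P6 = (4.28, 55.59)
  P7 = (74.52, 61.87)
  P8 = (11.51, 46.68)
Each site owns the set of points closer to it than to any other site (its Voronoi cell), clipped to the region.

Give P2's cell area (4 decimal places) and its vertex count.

1. box [0,81]×[0,73]: [(0, 0) (81, 0) (81, 73) (0, 73)]
2. ⊥bis P2·P0 via (31.435,37.875): [(0, 64.5266) (76.1078, 0) (81, 0) (81, 73) (0, 73)]  |A|=3457.5118
3. ⊥bis P2·P1 via (60.62,44.04): [(0, 64.5266) (39.5781, 30.971) (81, 56.6978) (81, 73) (0, 73)]  |A|=2207.4872
4. ⊥bis P2·P3 via (48.665,39.35): [(0, 64.5266) (27.5287, 41.1868) (52.5282, 39.0143) (81, 56.6978) (81, 73) (0, 73)]  |A|=2092.8814
5. ⊥bis P2·P4 via (49.785,42.325): [(0, 64.5266) (25.045, 43.2926) (57.3804, 42.0279) (81, 56.6978) (81, 73) (0, 73)]  |A|=2017.4653
6. ⊥bis P2·P5 via (63.72,47.295): [(0, 64.5266) (25.045, 43.2926) (57.3804, 42.0279) (60.3308, 43.8604) (81, 64.8066) (81, 73) (0, 73)]  |A|=1933.6643
7. ⊥bis P2·P6 via (27.385,57.97): [(28.9125, 43.1414) (57.3804, 42.0279) (60.3308, 43.8604) (81, 64.8066) (81, 73) (25.8368, 73)]  |A|=1386.2783
8. ⊥bis P2·P7 via (62.505,61.11): [(28.9125, 43.1414) (57.3804, 42.0279) (60.3308, 43.8604) (63.3994, 46.9701) (61.7529, 73) (25.8368, 73)]  |A|=1063.6744
9. ⊥bis P2·P8 via (31,53.515): [(26.5313, 66.2574) (34.7176, 42.9143) (57.3804, 42.0279) (60.3308, 43.8604) (63.3994, 46.9701) (61.7529, 73) (25.8368, 73)]  |A|=996.8491
10. canonical 7-gon: [(26.5313, 66.2574) (34.7176, 42.9143) (57.3804, 42.0279) (60.3308, 43.8604) (63.3994, 46.9701) (61.7529, 73) (25.8368, 73)]
11. shoelace: 996.8491

Area of P2's cell: 996.8491 (7 vertices)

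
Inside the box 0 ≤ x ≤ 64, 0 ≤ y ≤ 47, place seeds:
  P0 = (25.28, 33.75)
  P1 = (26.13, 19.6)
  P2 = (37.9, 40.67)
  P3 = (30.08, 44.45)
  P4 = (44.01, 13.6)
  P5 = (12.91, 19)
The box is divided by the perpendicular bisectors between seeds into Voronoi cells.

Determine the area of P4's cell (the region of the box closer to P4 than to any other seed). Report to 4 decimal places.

1. box [0,64]×[0,47]: [(0, 0) (64, 0) (64, 47) (0, 47)]
2. ⊥bis P4·P0 via (34.645,23.675): [(9.1751, 0) (64, 0) (64, 47) (59.7384, 47)]  |A|=1388.5336
3. ⊥bis P4·P1 via (35.07,16.6): [(38.7131, 27.4564) (29.4995, 0) (64, 0) (64, 47) (59.7384, 47)]  |A|=1109.5157
4. ⊥bis P4·P2 via (40.955,27.135): [(38.4127, 26.5612) (29.4995, 0) (64, 0) (64, 32.3365)]  |A|=871.8888
5. ⊥bis P4·P3 via (37.045,29.025): [(38.4127, 26.5612) (29.4995, 0) (64, 0) (64, 32.3365)]  |A|=871.8888
6. ⊥bis P4·P5 via (28.46,16.3): [(38.4127, 26.5612) (29.4995, 0) (64, 0) (64, 32.3365)]  |A|=871.8888
7. canonical 4-gon: [(38.4127, 26.5612) (29.4995, 0) (64, 0) (64, 32.3365)]
8. shoelace: 871.8888

Area of P4's cell: 871.8888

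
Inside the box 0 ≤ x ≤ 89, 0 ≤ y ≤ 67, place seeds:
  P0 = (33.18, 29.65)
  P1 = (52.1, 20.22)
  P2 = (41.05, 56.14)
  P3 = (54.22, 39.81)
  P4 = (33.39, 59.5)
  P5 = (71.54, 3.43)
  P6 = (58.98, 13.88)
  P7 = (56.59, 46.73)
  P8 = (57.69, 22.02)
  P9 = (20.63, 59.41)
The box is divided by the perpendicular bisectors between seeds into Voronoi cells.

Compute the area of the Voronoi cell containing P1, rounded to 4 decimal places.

1. box [0,89]×[0,67]: [(0, 0) (89, 0) (89, 67) (0, 67)]
2. ⊥bis P1·P0 via (42.64,24.935): [(30.212, 0) (89, 0) (89, 67) (63.6058, 67)]  |A|=2820.1024
3. ⊥bis P1·P2 via (46.575,38.18): [(49.7244, 39.1488) (30.212, 0) (89, 0) (89, 51.2311)]  |A|=2156.8072
4. ⊥bis P1·P3 via (53.16,30.015): [(45.5808, 30.8352) (30.212, 0) (89, 0) (89, 26.1364)]  |A|=1473.7822
5. ⊥bis P1·P4 via (42.745,39.86): [(45.5808, 30.8352) (30.212, 0) (89, 0) (89, 26.1364)]  |A|=1473.7822
6. ⊥bis P1·P5 via (61.82,11.825): [(75.4473, 27.6031) (45.5808, 30.8352) (30.212, 0) (51.6069, 0)]  |A|=780.5901
7. ⊥bis P1·P6 via (55.54,17.05): [(66.1882, 28.6051) (45.5808, 30.8352) (30.212, 0) (39.8282, 0)]  |A|=472.3901
8. ⊥bis P1·P7 via (54.345,33.475): [(66.1882, 28.6051) (45.5808, 30.8352) (30.212, 0) (39.8282, 0)]  |A|=472.3901
9. ⊥bis P1·P8 via (54.895,21.12): [(56.0332, 17.5852) (51.99, 30.1416) (45.5808, 30.8352) (30.212, 0) (39.8282, 0)]  |A|=386.3574
10. ⊥bis P1·P9 via (36.365,39.815): [(56.0332, 17.5852) (51.99, 30.1416) (45.5808, 30.8352) (30.212, 0) (39.8282, 0)]  |A|=386.3574
11. canonical 5-gon: [(56.0332, 17.5852) (51.99, 30.1416) (45.5808, 30.8352) (30.212, 0) (39.8282, 0)]
12. shoelace: 386.3574

Area of P1's cell: 386.3574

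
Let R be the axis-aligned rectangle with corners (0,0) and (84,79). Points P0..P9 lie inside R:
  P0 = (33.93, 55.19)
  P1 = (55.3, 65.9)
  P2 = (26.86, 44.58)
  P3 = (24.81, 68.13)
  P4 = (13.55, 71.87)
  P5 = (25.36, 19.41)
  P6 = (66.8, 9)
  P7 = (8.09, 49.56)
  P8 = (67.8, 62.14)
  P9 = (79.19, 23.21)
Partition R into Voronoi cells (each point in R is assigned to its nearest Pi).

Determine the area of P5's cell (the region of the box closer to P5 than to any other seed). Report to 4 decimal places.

Area of P5's cell: 1432.4109

1. box [0,84]×[0,79]: [(0, 0) (84, 0) (84, 79) (0, 79)]
2. ⊥bis P5·P0 via (29.645,37.3): [(0, 44.4005) (0, 0) (84, 0) (84, 24.2809)]  |A|=2884.6221
3. ⊥bis P5·P1 via (40.33,42.655): [(59.896, 30.0543) (0, 44.4005) (0, 0) (84, 0) (84, 14.5311)]  |A|=2767.1173
4. ⊥bis P5·P2 via (26.11,31.995): [(60.0205, 29.9741) (0, 33.551) (0, 0) (84, 0) (84, 14.5311)]  |A|=2440.0117
5. ⊥bis P5·P3 via (25.085,43.77): [(60.0205, 29.9741) (0, 33.551) (0, 0) (84, 0) (84, 14.5311)]  |A|=2440.0117
6. ⊥bis P5·P4 via (19.455,45.64): [(60.0205, 29.9741) (0, 33.551) (0, 0) (84, 0) (84, 14.5311)]  |A|=2440.0117
7. ⊥bis P5·P6 via (46.08,14.205): [(50.1885, 30.56) (0, 33.551) (0, 0) (42.5116, 0)]  |A|=1491.516
8. ⊥bis P5·P7 via (16.725,34.485): [(50.1885, 30.56) (13.672, 32.7362) (0, 24.9049) (0, 0) (42.5116, 0)]  |A|=1432.4109
9. ⊥bis P5·P8 via (46.58,40.775): [(50.1885, 30.56) (13.672, 32.7362) (0, 24.9049) (0, 0) (42.5116, 0)]  |A|=1432.4109
10. ⊥bis P5·P9 via (52.275,21.31): [(50.1885, 30.56) (13.672, 32.7362) (0, 24.9049) (0, 0) (42.5116, 0)]  |A|=1432.4109
11. canonical 5-gon: [(50.1885, 30.56) (13.672, 32.7362) (0, 24.9049) (0, 0) (42.5116, 0)]
12. shoelace: 1432.4109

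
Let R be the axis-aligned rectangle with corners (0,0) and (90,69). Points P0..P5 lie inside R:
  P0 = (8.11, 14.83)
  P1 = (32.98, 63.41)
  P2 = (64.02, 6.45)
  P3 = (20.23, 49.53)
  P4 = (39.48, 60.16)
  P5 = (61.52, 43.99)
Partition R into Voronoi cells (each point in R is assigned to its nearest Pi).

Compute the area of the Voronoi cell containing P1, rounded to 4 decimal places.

1. box [0,90]×[0,69]: [(0, 0) (90, 0) (90, 69) (0, 69)]
2. ⊥bis P1·P0 via (20.545,39.12): [(0, 49.6378) (90, 3.5633) (90, 69) (0, 69)]  |A|=3815.9523
3. ⊥bis P1·P2 via (48.5,34.93): [(0, 49.6378) (38.9235, 29.7113) (90, 57.5452) (90, 69) (0, 69)]  |A|=2437.3487
4. ⊥bis P1·P3 via (26.605,56.47): [(49.4754, 35.4615) (90, 57.5452) (90, 69) (12.9645, 69)]  |A|=1523.9275
5. ⊥bis P1·P4 via (36.23,61.785): [(31.3796, 52.0841) (39.8375, 69) (12.9645, 69)]  |A|=227.29
6. ⊥bis P1·P5 via (47.25,53.7): [(31.3796, 52.0841) (39.8375, 69) (12.9645, 69)]  |A|=227.29
7. canonical 3-gon: [(31.3796, 52.0841) (39.8375, 69) (12.9645, 69)]
8. shoelace: 227.29

Area of P1's cell: 227.2900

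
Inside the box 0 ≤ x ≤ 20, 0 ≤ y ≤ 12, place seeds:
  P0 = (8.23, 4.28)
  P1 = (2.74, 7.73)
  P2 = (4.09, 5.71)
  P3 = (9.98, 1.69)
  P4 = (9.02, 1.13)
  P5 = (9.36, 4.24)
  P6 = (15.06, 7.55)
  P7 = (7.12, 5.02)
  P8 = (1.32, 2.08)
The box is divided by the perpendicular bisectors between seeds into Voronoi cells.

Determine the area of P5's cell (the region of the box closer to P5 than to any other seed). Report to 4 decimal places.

1. box [0,20]×[0,12]: [(0, 0) (20, 0) (20, 12) (0, 12)]
2. ⊥bis P5·P0 via (8.795,4.26): [(8.6442, 0) (20, 0) (20, 12) (9.069, 12)]  |A|=133.7209
3. ⊥bis P5·P1 via (6.05,5.985): [(9.058, 11.6908) (8.6442, 0) (20, 0) (20, 12) (9.221, 12)]  |A|=133.6974
4. ⊥bis P5·P2 via (6.725,4.975): [(9.058, 11.6908) (8.6442, 0) (20, 0) (20, 12) (9.221, 12)]  |A|=133.6974
5. ⊥bis P5·P3 via (9.67,2.965): [(9.058, 11.6908) (8.7412, 2.7392) (20, 5.4766) (20, 12) (9.221, 12)]  |A|=87.3146
6. ⊥bis P5·P4 via (9.19,2.685): [(9.058, 11.6908) (8.7412, 2.7392) (20, 5.4766) (20, 12) (9.221, 12)]  |A|=87.3146
7. ⊥bis P5·P6 via (12.21,5.895): [(9.0458, 11.344) (8.7412, 2.7392) (13.3867, 3.8687)]  |A|=19.815
8. ⊥bis P5·P7 via (8.24,4.63): [(10.0036, 9.6946) (8.8724, 6.4461) (8.7412, 2.7392) (13.3867, 3.8687)]  |A|=17.3264
9. ⊥bis P5·P8 via (5.34,3.16): [(10.0036, 9.6946) (8.8724, 6.4461) (8.7412, 2.7392) (13.3867, 3.8687)]  |A|=17.3264
10. canonical 4-gon: [(10.0036, 9.6946) (8.8724, 6.4461) (8.7412, 2.7392) (13.3867, 3.8687)]
11. shoelace: 17.3264

Area of P5's cell: 17.3264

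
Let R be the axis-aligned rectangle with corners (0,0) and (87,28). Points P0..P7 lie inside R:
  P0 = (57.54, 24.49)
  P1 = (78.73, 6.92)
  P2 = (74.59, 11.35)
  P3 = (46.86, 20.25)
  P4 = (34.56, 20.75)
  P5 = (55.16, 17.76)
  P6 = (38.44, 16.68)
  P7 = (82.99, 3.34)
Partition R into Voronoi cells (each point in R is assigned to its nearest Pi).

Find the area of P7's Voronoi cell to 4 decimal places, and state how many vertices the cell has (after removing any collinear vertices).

Area of P7's cell: 64.9864 (3 vertices)

1. box [0,87]×[0,28]: [(0, 0) (87, 0) (87, 28) (0, 28)]
2. ⊥bis P7·P0 via (70.265,13.915): [(58.7011, 0) (87, 0) (87, 28) (81.9702, 28)]  |A|=466.6021
3. ⊥bis P7·P1 via (80.86,5.13): [(76.5489, 0) (87, 0) (87, 12.4363)]  |A|=64.9864
4. ⊥bis P7·P2 via (78.79,7.345): [(76.5489, 0) (87, 0) (87, 12.4363)]  |A|=64.9864
5. ⊥bis P7·P3 via (64.925,11.795): [(76.5489, 0) (87, 0) (87, 12.4363)]  |A|=64.9864
6. ⊥bis P7·P4 via (58.775,12.045): [(76.5489, 0) (87, 0) (87, 12.4363)]  |A|=64.9864
7. ⊥bis P7·P5 via (69.075,10.55): [(76.5489, 0) (87, 0) (87, 12.4363)]  |A|=64.9864
8. ⊥bis P7·P6 via (60.715,10.01): [(76.5489, 0) (87, 0) (87, 12.4363)]  |A|=64.9864
9. canonical 3-gon: [(76.5489, 0) (87, 0) (87, 12.4363)]
10. shoelace: 64.9864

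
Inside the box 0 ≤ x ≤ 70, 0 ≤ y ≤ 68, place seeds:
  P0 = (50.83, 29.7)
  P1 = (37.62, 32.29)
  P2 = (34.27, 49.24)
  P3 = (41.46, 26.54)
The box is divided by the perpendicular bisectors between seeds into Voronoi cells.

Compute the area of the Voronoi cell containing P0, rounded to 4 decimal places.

1. box [0,70]×[0,68]: [(0, 0) (70, 0) (70, 68) (0, 68)]
2. ⊥bis P0·P1 via (44.225,30.995): [(38.148, 0) (70, 0) (70, 68) (51.4803, 68)]  |A|=1712.6364
3. ⊥bis P0·P2 via (42.55,39.47): [(46.5515, 42.8613) (38.148, 0) (70, 0) (70, 62.7337)]  |A|=1418.1123
4. ⊥bis P0·P3 via (46.145,28.12): [(46.5515, 42.8613) (44.5744, 32.7771) (55.6284, 0) (70, 0) (70, 62.7337)]  |A|=1131.6344
5. canonical 5-gon: [(46.5515, 42.8613) (44.5744, 32.7771) (55.6284, 0) (70, 0) (70, 62.7337)]
6. shoelace: 1131.6344

Area of P0's cell: 1131.6344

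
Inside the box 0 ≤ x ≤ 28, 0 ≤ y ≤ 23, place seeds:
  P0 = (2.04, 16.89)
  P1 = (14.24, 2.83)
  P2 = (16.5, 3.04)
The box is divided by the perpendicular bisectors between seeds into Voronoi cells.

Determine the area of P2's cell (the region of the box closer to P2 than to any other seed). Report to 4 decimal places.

Area of P2's cell: 276.4102

1. box [0,28]×[0,23]: [(0, 0) (28, 0) (28, 23) (0, 23)]
2. ⊥bis P2·P0 via (9.27,9.965): [(0, 0.2867) (0, 0) (28, 0) (28, 23) (21.7551, 23)]  |A|=396.935
3. ⊥bis P2·P1 via (15.37,2.935): [(14.2351, 15.1488) (15.6427, 0) (28, 0) (28, 23) (21.7551, 23)]  |A|=276.4102
4. canonical 5-gon: [(14.2351, 15.1488) (15.6427, 0) (28, 0) (28, 23) (21.7551, 23)]
5. shoelace: 276.4102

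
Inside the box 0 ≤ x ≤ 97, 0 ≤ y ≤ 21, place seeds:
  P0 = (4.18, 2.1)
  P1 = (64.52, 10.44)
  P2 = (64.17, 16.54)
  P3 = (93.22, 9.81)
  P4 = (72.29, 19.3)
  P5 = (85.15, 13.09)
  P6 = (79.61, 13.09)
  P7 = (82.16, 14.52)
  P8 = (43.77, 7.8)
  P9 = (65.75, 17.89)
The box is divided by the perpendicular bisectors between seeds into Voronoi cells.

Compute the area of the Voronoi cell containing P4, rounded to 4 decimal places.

1. box [0,97]×[0,21]: [(0, 0) (97, 0) (97, 21) (0, 21)]
2. ⊥bis P4·P0 via (38.235,10.7): [(40.9371, 0) (97, 0) (97, 21) (35.6339, 21)]  |A|=1233.0044
3. ⊥bis P4·P1 via (68.405,14.87): [(85.361, 0) (97, 0) (97, 21) (61.4151, 21)]  |A|=495.8512
4. ⊥bis P4·P2 via (68.23,17.92): [(69.6326, 13.7934) (85.361, 0) (97, 0) (97, 21) (67.1831, 21)]  |A|=475.0672
5. ⊥bis P4·P3 via (82.755,14.555): [(69.6326, 13.7934) (78.7745, 5.7762) (85.6773, 21) (67.1831, 21)]  |A|=163.8978
6. ⊥bis P4·P5 via (78.72,16.195): [(69.6326, 13.7934) (75.2018, 8.9094) (81.0403, 21) (67.1831, 21)]  |A|=97.8568
7. ⊥bis P4·P6 via (75.95,16.195): [(69.6326, 13.7934) (72.0867, 11.6412) (80.0264, 21) (67.1831, 21)]  |A|=66.3057
8. ⊥bis P4·P7 via (77.225,16.91): [(69.6326, 13.7934) (72.0867, 11.6412) (78.1142, 18.746) (79.2058, 21) (67.1831, 21)]  |A|=65.3809
9. ⊥bis P4·P8 via (58.03,13.55): [(69.6326, 13.7934) (72.0867, 11.6412) (78.1142, 18.746) (79.2058, 21) (67.1831, 21)]  |A|=65.3809
10. ⊥bis P4·P9 via (69.02,18.595): [(70.1537, 13.3364) (72.0867, 11.6412) (78.1142, 18.746) (79.2058, 21) (68.5015, 21)]  |A|=59.0111
11. canonical 5-gon: [(70.1537, 13.3364) (72.0867, 11.6412) (78.1142, 18.746) (79.2058, 21) (68.5015, 21)]
12. shoelace: 59.0111

Area of P4's cell: 59.0111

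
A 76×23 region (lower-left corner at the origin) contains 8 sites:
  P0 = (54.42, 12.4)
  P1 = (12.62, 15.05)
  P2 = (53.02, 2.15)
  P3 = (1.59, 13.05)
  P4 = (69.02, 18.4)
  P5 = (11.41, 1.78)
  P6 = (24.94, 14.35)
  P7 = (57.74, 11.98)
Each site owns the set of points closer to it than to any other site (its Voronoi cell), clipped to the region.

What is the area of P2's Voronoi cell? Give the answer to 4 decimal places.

1. box [0,76]×[0,23]: [(0, 0) (76, 0) (76, 23) (0, 23)]
2. ⊥bis P2·P0 via (53.72,7.275): [(0, 14.6124) (0, 0) (76, 0) (76, 4.2319)]  |A|=716.0813
3. ⊥bis P2·P1 via (32.82,8.6): [(33.288, 10.0657) (30.074, 0) (76, 0) (76, 4.2319)]  |A|=321.5151
4. ⊥bis P2·P3 via (27.305,7.6): [(33.288, 10.0657) (30.074, 0) (76, 0) (76, 4.2319)]  |A|=321.5151
5. ⊥bis P2·P4 via (61.02,10.275): [(65.7334, 5.6342) (33.288, 10.0657) (30.074, 0) (71.4555, 0)]  |A|=286.9894
6. ⊥bis P2·P5 via (32.215,1.965): [(65.7334, 5.6342) (33.288, 10.0657) (32.174, 6.5768) (32.2325, 0) (71.4555, 0)]  |A|=279.8913
7. ⊥bis P2·P6 via (38.98,8.25): [(65.7334, 5.6342) (39.4058, 9.2301) (35.3956, 0) (71.4555, 0)]  |A|=230.2969
8. ⊥bis P2·P7 via (55.38,7.065): [(55.4287, 7.0416) (39.4058, 9.2301) (35.3956, 0) (70.0938, 0)]  |A|=200.5001
9. canonical 4-gon: [(55.4287, 7.0416) (39.4058, 9.2301) (35.3956, 0) (70.0938, 0)]
10. shoelace: 200.5001

Area of P2's cell: 200.5001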